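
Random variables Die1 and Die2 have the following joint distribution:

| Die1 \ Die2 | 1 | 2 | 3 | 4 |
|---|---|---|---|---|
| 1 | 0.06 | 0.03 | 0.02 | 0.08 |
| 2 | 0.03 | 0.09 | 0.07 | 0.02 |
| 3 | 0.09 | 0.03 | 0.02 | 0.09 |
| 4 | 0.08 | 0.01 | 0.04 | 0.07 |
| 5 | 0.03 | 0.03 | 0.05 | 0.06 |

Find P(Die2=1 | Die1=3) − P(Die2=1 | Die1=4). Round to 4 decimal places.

-0.0087

P(Die1=3) = 0.09 + 0.03 + 0.02 + 0.09 = 0.23; P(Die2=1 | Die1=3) = 0.09/0.23 = 0.39130.
P(Die1=4) = 0.08 + 0.01 + 0.04 + 0.07 = 0.20; P(Die2=1 | Die1=4) = 0.08/0.20 = 0.40000.
Difference = -0.0087.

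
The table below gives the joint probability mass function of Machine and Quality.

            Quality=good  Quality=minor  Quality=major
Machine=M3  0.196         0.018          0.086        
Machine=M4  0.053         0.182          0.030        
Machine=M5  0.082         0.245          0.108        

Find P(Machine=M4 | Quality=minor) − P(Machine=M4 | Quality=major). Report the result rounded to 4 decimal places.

0.2751

P(Quality=minor) = 0.018 + 0.182 + 0.245 = 0.445; P(Machine=M4 | Quality=minor) = 0.182/0.445 = 0.40899.
P(Quality=major) = 0.086 + 0.030 + 0.108 = 0.224; P(Machine=M4 | Quality=major) = 0.030/0.224 = 0.13393.
Difference = 0.2751.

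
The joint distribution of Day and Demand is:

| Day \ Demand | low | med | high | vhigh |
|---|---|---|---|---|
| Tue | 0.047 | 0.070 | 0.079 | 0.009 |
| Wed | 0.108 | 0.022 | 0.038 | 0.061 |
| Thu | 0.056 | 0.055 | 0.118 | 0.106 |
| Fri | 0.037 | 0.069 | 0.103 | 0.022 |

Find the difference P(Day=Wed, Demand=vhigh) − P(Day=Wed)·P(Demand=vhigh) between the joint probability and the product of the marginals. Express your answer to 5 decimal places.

P(Day=Wed) = 0.108 + 0.022 + 0.038 + 0.061 = 0.229.
P(Demand=vhigh) = 0.009 + 0.061 + 0.106 + 0.022 = 0.198.
P(Day=Wed, Demand=vhigh) − P(Day=Wed)P(Demand=vhigh) = 0.061 − 0.229×0.198 = 0.01566.

0.01566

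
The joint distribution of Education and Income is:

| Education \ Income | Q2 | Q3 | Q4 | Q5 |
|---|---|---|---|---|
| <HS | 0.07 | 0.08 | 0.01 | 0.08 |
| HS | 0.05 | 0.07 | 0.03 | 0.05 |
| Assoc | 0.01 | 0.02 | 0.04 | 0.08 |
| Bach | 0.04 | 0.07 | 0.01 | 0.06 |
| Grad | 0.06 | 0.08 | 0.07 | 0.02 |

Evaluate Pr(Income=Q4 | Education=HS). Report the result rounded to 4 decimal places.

P(Education=HS) = 0.05 + 0.07 + 0.03 + 0.05 = 0.20.
P(Income=Q4 | Education=HS) = 0.03/0.20 = 0.1500.

0.1500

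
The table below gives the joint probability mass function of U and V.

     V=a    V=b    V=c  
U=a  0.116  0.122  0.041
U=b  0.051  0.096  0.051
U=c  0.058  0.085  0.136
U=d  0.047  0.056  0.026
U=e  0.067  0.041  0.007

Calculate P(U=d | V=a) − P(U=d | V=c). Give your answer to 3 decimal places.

0.039

P(V=a) = 0.116 + 0.051 + 0.058 + 0.047 + 0.067 = 0.339; P(U=d | V=a) = 0.047/0.339 = 0.1386.
P(V=c) = 0.041 + 0.051 + 0.136 + 0.026 + 0.007 = 0.261; P(U=d | V=c) = 0.026/0.261 = 0.0996.
Difference = 0.039.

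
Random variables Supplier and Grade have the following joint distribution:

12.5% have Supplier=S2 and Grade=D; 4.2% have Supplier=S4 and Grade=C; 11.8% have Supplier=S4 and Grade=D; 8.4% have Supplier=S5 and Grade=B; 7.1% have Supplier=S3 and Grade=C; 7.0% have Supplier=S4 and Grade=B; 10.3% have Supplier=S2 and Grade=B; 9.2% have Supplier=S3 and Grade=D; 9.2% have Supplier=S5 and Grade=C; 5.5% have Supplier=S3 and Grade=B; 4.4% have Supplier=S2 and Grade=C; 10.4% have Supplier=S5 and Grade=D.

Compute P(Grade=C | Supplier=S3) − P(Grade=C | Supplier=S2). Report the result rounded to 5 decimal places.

P(Supplier=S3) = 0.055 + 0.071 + 0.092 = 0.218; P(Grade=C | Supplier=S3) = 0.071/0.218 = 0.325688.
P(Supplier=S2) = 0.103 + 0.044 + 0.125 = 0.272; P(Grade=C | Supplier=S2) = 0.044/0.272 = 0.161765.
Difference = 0.16392.

0.16392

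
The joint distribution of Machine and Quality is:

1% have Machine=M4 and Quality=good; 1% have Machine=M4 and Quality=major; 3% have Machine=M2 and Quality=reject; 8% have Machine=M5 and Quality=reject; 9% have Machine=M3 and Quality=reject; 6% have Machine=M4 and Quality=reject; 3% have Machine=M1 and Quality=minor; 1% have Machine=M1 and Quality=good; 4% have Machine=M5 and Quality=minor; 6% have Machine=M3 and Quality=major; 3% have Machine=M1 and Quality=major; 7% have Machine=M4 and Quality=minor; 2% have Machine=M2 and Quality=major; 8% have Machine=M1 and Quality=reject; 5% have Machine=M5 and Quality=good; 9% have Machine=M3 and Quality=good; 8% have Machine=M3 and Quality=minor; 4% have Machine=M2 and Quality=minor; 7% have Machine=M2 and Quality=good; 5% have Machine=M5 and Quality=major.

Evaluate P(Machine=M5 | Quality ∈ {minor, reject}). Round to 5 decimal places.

0.20000

P(Quality=minor) = 0.03 + 0.04 + 0.08 + 0.07 + 0.04 = 0.26.
P(Quality=reject) = 0.08 + 0.03 + 0.09 + 0.06 + 0.08 = 0.34.
P(Quality ∈ {minor, reject}) = 0.26 + 0.34 = 0.60; P(Machine=M5, Quality ∈ {minor, reject}) = 0.04 + 0.08 = 0.12.
P(Machine=M5 | Quality ∈ {minor, reject}) = 0.12/0.60 = 0.20000.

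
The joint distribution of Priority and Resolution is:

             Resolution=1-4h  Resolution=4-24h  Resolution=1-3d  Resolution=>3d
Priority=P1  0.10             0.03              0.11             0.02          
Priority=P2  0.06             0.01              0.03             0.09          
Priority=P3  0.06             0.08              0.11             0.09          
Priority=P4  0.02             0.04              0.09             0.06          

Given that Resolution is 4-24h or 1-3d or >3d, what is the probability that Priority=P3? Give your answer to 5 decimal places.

0.36842

P(Resolution=4-24h) = 0.03 + 0.01 + 0.08 + 0.04 = 0.16.
P(Resolution=1-3d) = 0.11 + 0.03 + 0.11 + 0.09 = 0.34.
P(Resolution=>3d) = 0.02 + 0.09 + 0.09 + 0.06 = 0.26.
P(Resolution ∈ {4-24h, 1-3d, >3d}) = 0.16 + 0.34 + 0.26 = 0.76; P(Priority=P3, Resolution ∈ {4-24h, 1-3d, >3d}) = 0.08 + 0.11 + 0.09 = 0.28.
P(Priority=P3 | Resolution ∈ {4-24h, 1-3d, >3d}) = 0.28/0.76 = 0.36842.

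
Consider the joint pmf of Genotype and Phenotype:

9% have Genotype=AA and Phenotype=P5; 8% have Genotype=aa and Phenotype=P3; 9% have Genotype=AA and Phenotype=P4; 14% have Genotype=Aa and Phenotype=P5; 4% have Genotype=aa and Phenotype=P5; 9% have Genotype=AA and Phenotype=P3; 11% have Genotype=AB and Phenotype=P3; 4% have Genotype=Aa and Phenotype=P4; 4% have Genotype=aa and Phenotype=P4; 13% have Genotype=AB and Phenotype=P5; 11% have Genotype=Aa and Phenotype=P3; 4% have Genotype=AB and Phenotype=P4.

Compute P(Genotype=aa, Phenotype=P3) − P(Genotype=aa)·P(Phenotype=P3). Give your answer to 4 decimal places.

0.0176

P(Genotype=aa) = 0.08 + 0.04 + 0.04 = 0.16.
P(Phenotype=P3) = 0.09 + 0.11 + 0.08 + 0.11 = 0.39.
P(Genotype=aa, Phenotype=P3) − P(Genotype=aa)P(Phenotype=P3) = 0.08 − 0.16×0.39 = 0.0176.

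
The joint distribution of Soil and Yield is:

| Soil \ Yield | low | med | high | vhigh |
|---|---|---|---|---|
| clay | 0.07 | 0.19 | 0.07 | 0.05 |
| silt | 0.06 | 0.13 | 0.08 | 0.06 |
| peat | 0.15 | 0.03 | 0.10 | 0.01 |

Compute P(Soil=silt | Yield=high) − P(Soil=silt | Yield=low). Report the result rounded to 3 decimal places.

P(Yield=high) = 0.07 + 0.08 + 0.10 = 0.25; P(Soil=silt | Yield=high) = 0.08/0.25 = 0.3200.
P(Yield=low) = 0.07 + 0.06 + 0.15 = 0.28; P(Soil=silt | Yield=low) = 0.06/0.28 = 0.2143.
Difference = 0.106.

0.106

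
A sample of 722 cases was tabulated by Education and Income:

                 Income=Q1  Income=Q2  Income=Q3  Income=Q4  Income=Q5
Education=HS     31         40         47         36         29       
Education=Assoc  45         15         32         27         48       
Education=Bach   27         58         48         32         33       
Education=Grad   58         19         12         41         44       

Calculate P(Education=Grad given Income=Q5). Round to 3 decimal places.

0.286

Total with Income=Q5: 29 + 48 + 33 + 44 = 154.
P(Education=Grad | Income=Q5) = 44/154 = 0.286.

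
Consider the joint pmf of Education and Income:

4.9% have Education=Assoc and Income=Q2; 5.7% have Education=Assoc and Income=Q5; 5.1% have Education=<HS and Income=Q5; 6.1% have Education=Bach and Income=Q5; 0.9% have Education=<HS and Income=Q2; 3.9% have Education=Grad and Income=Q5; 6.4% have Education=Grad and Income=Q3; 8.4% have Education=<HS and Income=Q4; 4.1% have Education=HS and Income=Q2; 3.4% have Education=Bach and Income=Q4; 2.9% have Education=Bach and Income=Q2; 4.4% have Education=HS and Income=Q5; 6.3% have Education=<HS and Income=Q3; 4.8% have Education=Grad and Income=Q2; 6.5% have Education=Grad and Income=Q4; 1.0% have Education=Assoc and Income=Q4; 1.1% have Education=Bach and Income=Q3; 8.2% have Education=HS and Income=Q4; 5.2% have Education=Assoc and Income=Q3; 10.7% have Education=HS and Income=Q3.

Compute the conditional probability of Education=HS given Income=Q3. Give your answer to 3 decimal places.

P(Income=Q3) = 0.063 + 0.107 + 0.052 + 0.011 + 0.064 = 0.297.
P(Education=HS | Income=Q3) = 0.107/0.297 = 0.360.

0.360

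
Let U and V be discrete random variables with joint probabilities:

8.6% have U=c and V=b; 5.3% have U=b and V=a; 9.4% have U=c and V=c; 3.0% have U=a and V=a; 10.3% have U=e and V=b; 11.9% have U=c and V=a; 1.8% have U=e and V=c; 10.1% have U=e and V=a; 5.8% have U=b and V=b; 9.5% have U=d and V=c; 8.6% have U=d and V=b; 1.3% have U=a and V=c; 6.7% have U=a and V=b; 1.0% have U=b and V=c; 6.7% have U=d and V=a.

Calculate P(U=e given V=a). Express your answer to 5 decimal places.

P(V=a) = 0.030 + 0.053 + 0.119 + 0.067 + 0.101 = 0.370.
P(U=e | V=a) = 0.101/0.370 = 0.27297.

0.27297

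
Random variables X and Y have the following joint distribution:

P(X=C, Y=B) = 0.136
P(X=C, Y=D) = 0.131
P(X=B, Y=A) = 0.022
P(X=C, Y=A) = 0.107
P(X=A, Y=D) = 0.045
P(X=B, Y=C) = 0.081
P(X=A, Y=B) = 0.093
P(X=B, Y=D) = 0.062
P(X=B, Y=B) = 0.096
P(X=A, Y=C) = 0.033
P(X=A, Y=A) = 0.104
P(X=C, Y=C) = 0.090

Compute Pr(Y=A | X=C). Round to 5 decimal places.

0.23060

P(X=C) = 0.107 + 0.136 + 0.090 + 0.131 = 0.464.
P(Y=A | X=C) = 0.107/0.464 = 0.23060.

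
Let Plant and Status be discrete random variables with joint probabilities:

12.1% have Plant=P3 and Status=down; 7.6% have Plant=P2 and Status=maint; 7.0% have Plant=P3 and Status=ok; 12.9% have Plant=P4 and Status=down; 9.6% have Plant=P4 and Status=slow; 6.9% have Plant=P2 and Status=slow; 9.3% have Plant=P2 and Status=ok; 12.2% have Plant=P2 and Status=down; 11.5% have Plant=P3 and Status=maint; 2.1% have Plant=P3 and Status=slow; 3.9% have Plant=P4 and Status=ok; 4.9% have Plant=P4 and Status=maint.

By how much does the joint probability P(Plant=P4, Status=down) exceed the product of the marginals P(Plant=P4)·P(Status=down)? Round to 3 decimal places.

P(Plant=P4) = 0.039 + 0.096 + 0.129 + 0.049 = 0.313.
P(Status=down) = 0.122 + 0.121 + 0.129 = 0.372.
P(Plant=P4, Status=down) − P(Plant=P4)P(Status=down) = 0.129 − 0.313×0.372 = 0.013.

0.013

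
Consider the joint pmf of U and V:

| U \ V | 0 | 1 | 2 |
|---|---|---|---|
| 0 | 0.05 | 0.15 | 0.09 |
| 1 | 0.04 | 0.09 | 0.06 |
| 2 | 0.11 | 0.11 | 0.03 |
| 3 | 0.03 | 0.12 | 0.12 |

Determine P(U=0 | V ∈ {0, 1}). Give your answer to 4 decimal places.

0.2857

P(V=0) = 0.05 + 0.04 + 0.11 + 0.03 = 0.23.
P(V=1) = 0.15 + 0.09 + 0.11 + 0.12 = 0.47.
P(V ∈ {0, 1}) = 0.23 + 0.47 = 0.70; P(U=0, V ∈ {0, 1}) = 0.05 + 0.15 = 0.20.
P(U=0 | V ∈ {0, 1}) = 0.20/0.70 = 0.2857.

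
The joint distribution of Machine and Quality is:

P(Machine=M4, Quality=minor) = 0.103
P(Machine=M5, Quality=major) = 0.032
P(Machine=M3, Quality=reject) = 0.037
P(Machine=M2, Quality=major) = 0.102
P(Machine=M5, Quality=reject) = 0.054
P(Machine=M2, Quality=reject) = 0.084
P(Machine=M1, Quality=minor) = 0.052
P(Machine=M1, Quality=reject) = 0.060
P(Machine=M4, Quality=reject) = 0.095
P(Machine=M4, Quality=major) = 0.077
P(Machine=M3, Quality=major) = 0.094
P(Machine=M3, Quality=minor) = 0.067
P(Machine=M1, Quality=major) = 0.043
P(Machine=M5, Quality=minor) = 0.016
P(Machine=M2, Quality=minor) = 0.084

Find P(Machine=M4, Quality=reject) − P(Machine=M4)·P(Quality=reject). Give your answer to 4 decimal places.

P(Machine=M4) = 0.103 + 0.077 + 0.095 = 0.275.
P(Quality=reject) = 0.060 + 0.084 + 0.037 + 0.095 + 0.054 = 0.330.
P(Machine=M4, Quality=reject) − P(Machine=M4)P(Quality=reject) = 0.095 − 0.275×0.330 = 0.0043.

0.0043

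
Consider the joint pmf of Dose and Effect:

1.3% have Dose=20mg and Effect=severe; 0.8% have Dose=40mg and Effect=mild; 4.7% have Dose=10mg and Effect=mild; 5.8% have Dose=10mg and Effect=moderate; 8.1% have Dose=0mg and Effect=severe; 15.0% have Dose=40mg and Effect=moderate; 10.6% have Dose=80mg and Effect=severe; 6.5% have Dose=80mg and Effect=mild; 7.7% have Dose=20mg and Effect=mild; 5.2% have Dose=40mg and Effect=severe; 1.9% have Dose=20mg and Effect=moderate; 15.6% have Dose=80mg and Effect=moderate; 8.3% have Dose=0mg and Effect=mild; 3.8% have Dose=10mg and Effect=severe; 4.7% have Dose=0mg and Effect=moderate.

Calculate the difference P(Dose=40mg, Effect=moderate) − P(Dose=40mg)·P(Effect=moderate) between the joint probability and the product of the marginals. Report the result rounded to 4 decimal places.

0.0597

P(Dose=40mg) = 0.008 + 0.150 + 0.052 = 0.210.
P(Effect=moderate) = 0.047 + 0.058 + 0.019 + 0.150 + 0.156 = 0.430.
P(Dose=40mg, Effect=moderate) − P(Dose=40mg)P(Effect=moderate) = 0.150 − 0.210×0.430 = 0.0597.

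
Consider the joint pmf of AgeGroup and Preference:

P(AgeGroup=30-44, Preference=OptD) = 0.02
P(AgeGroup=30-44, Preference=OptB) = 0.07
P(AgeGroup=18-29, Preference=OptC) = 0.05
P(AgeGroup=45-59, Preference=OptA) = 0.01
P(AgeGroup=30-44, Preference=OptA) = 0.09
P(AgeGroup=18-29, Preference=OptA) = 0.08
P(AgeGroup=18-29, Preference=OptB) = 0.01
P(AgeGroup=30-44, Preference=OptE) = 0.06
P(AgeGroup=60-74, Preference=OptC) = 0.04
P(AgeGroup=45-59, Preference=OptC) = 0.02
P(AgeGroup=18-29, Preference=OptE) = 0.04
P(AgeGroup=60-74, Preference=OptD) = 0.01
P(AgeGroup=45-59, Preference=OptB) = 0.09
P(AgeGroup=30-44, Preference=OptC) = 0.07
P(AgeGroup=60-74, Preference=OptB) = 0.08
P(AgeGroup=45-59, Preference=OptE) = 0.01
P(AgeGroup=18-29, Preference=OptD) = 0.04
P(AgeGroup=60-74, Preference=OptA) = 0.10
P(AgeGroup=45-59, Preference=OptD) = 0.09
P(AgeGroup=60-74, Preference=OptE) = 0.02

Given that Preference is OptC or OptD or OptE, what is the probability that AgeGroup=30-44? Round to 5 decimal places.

P(Preference=OptC) = 0.05 + 0.07 + 0.02 + 0.04 = 0.18.
P(Preference=OptD) = 0.04 + 0.02 + 0.09 + 0.01 = 0.16.
P(Preference=OptE) = 0.04 + 0.06 + 0.01 + 0.02 = 0.13.
P(Preference ∈ {OptC, OptD, OptE}) = 0.18 + 0.16 + 0.13 = 0.47; P(AgeGroup=30-44, Preference ∈ {OptC, OptD, OptE}) = 0.07 + 0.02 + 0.06 = 0.15.
P(AgeGroup=30-44 | Preference ∈ {OptC, OptD, OptE}) = 0.15/0.47 = 0.31915.

0.31915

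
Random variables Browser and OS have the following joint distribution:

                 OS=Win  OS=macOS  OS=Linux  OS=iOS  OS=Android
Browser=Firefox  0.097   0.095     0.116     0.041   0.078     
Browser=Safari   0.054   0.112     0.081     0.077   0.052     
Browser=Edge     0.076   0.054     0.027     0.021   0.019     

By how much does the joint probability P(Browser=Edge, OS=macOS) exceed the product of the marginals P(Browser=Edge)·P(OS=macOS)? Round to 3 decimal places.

P(Browser=Edge) = 0.076 + 0.054 + 0.027 + 0.021 + 0.019 = 0.197.
P(OS=macOS) = 0.095 + 0.112 + 0.054 = 0.261.
P(Browser=Edge, OS=macOS) − P(Browser=Edge)P(OS=macOS) = 0.054 − 0.197×0.261 = 0.003.

0.003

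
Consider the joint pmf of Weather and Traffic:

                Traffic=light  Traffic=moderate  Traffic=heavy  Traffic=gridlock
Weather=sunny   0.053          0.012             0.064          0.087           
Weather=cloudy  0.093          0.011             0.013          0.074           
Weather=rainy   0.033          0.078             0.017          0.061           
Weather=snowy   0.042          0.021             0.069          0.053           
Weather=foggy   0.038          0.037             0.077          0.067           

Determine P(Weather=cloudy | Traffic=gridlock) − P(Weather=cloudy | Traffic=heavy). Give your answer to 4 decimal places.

P(Traffic=gridlock) = 0.087 + 0.074 + 0.061 + 0.053 + 0.067 = 0.342; P(Weather=cloudy | Traffic=gridlock) = 0.074/0.342 = 0.21637.
P(Traffic=heavy) = 0.064 + 0.013 + 0.017 + 0.069 + 0.077 = 0.240; P(Weather=cloudy | Traffic=heavy) = 0.013/0.240 = 0.05417.
Difference = 0.1622.

0.1622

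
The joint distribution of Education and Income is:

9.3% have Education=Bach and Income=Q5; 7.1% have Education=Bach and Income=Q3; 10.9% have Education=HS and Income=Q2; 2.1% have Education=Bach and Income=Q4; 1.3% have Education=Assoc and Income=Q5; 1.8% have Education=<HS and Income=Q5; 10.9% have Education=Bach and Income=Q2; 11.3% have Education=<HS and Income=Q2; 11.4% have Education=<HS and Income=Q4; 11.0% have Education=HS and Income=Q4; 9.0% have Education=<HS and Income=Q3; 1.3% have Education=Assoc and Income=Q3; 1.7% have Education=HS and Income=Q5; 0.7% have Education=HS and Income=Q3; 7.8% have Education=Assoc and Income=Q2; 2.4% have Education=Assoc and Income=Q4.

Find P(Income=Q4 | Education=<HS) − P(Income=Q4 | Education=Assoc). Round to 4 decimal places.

P(Education=<HS) = 0.113 + 0.090 + 0.114 + 0.018 = 0.335; P(Income=Q4 | Education=<HS) = 0.114/0.335 = 0.34030.
P(Education=Assoc) = 0.078 + 0.013 + 0.024 + 0.013 = 0.128; P(Income=Q4 | Education=Assoc) = 0.024/0.128 = 0.18750.
Difference = 0.1528.

0.1528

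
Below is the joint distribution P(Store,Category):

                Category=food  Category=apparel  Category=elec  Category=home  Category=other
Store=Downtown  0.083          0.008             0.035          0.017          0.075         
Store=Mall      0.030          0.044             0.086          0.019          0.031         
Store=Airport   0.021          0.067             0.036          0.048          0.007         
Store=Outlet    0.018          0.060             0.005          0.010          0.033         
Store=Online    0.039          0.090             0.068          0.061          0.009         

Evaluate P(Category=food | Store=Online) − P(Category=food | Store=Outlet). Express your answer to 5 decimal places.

0.00321

P(Store=Online) = 0.039 + 0.090 + 0.068 + 0.061 + 0.009 = 0.267; P(Category=food | Store=Online) = 0.039/0.267 = 0.146067.
P(Store=Outlet) = 0.018 + 0.060 + 0.005 + 0.010 + 0.033 = 0.126; P(Category=food | Store=Outlet) = 0.018/0.126 = 0.142857.
Difference = 0.00321.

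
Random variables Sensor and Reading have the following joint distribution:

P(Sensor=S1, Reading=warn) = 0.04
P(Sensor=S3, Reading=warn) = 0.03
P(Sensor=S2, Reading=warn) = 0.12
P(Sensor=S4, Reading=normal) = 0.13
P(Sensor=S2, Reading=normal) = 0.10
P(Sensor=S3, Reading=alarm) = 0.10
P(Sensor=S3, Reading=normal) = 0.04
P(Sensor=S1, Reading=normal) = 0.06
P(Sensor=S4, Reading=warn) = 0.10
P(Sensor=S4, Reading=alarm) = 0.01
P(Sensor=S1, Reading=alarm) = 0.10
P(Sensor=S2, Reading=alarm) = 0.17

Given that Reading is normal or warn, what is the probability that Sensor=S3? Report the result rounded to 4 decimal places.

P(Reading=normal) = 0.06 + 0.10 + 0.04 + 0.13 = 0.33.
P(Reading=warn) = 0.04 + 0.12 + 0.03 + 0.10 = 0.29.
P(Reading ∈ {normal, warn}) = 0.33 + 0.29 = 0.62; P(Sensor=S3, Reading ∈ {normal, warn}) = 0.04 + 0.03 = 0.07.
P(Sensor=S3 | Reading ∈ {normal, warn}) = 0.07/0.62 = 0.1129.

0.1129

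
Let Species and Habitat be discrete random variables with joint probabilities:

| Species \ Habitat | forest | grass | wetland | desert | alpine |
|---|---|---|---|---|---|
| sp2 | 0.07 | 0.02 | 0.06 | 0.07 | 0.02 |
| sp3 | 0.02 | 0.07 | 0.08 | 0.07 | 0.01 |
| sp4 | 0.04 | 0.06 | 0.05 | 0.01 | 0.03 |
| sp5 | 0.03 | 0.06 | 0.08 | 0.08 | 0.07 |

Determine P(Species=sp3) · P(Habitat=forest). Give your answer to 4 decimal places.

0.0400

P(Species=sp3) = 0.02 + 0.07 + 0.08 + 0.07 + 0.01 = 0.25.
P(Habitat=forest) = 0.07 + 0.02 + 0.04 + 0.03 = 0.16.
Product: 0.25 × 0.16 = 0.0400.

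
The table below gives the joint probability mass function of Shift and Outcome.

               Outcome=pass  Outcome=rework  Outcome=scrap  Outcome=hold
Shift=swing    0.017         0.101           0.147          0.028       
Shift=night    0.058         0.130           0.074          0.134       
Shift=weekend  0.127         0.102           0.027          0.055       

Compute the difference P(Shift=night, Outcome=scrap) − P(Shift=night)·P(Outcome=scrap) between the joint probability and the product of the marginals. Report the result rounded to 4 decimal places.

-0.0242

P(Shift=night) = 0.058 + 0.130 + 0.074 + 0.134 = 0.396.
P(Outcome=scrap) = 0.147 + 0.074 + 0.027 = 0.248.
P(Shift=night, Outcome=scrap) − P(Shift=night)P(Outcome=scrap) = 0.074 − 0.396×0.248 = -0.0242.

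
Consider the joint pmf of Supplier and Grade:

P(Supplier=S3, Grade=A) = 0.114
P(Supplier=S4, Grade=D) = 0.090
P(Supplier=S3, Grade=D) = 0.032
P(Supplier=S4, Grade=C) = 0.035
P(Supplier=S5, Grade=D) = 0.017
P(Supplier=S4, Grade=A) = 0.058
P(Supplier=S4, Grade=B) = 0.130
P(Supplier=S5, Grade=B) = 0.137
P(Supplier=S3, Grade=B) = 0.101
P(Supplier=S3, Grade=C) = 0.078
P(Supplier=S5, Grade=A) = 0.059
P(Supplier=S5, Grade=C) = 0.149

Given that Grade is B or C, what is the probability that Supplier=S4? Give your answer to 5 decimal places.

P(Grade=B) = 0.101 + 0.130 + 0.137 = 0.368.
P(Grade=C) = 0.078 + 0.035 + 0.149 = 0.262.
P(Grade ∈ {B, C}) = 0.368 + 0.262 = 0.630; P(Supplier=S4, Grade ∈ {B, C}) = 0.130 + 0.035 = 0.165.
P(Supplier=S4 | Grade ∈ {B, C}) = 0.165/0.630 = 0.26190.

0.26190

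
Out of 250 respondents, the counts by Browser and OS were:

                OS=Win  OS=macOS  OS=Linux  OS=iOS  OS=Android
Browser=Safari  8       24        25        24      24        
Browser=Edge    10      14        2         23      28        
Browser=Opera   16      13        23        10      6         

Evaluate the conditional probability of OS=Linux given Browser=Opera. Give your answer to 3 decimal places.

0.338

Total with Browser=Opera: 16 + 13 + 23 + 10 + 6 = 68.
P(OS=Linux | Browser=Opera) = 23/68 = 0.338.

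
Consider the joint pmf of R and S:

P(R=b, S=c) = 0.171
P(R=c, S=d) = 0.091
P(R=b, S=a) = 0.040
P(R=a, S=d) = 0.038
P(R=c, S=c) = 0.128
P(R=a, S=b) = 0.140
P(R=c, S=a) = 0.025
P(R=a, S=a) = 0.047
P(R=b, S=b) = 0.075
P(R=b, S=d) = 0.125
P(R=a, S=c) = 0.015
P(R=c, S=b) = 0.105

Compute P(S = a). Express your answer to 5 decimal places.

0.11200

P(S=a) = 0.047 + 0.040 + 0.025 = 0.112.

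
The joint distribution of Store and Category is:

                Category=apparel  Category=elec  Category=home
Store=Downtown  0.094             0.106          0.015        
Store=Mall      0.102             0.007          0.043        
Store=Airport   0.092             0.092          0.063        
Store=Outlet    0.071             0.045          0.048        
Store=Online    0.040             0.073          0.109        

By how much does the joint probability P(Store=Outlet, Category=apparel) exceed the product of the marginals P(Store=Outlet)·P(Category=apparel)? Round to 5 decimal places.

0.00556

P(Store=Outlet) = 0.071 + 0.045 + 0.048 = 0.164.
P(Category=apparel) = 0.094 + 0.102 + 0.092 + 0.071 + 0.040 = 0.399.
P(Store=Outlet, Category=apparel) − P(Store=Outlet)P(Category=apparel) = 0.071 − 0.164×0.399 = 0.00556.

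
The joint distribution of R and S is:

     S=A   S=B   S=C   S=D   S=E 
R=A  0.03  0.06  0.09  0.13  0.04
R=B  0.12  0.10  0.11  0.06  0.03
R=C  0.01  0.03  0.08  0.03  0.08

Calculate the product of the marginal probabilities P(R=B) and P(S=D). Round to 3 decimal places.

0.092

P(R=B) = 0.12 + 0.10 + 0.11 + 0.06 + 0.03 = 0.42.
P(S=D) = 0.13 + 0.06 + 0.03 = 0.22.
Product: 0.42 × 0.22 = 0.092.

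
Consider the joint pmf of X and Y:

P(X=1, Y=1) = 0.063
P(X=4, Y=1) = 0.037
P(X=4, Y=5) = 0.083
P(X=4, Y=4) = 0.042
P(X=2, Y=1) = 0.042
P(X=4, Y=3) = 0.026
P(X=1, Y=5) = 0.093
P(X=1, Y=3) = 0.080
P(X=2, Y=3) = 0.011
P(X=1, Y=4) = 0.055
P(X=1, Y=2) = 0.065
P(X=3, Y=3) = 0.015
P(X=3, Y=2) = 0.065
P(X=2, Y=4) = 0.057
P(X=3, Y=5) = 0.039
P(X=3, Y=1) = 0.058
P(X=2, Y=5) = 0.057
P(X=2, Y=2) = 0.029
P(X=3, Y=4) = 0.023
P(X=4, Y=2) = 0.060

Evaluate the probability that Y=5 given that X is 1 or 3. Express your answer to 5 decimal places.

P(X=1) = 0.063 + 0.065 + 0.080 + 0.055 + 0.093 = 0.356.
P(X=3) = 0.058 + 0.065 + 0.015 + 0.023 + 0.039 = 0.200.
P(X ∈ {1, 3}) = 0.356 + 0.200 = 0.556; P(Y=5, X ∈ {1, 3}) = 0.093 + 0.039 = 0.132.
P(Y=5 | X ∈ {1, 3}) = 0.132/0.556 = 0.23741.

0.23741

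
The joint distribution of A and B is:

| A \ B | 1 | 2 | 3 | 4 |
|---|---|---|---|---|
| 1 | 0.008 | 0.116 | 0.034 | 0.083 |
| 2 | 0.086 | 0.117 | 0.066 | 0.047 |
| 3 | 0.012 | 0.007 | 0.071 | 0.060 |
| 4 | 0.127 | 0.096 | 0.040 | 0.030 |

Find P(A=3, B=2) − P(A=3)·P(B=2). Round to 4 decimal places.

-0.0434

P(A=3) = 0.012 + 0.007 + 0.071 + 0.060 = 0.150.
P(B=2) = 0.116 + 0.117 + 0.007 + 0.096 = 0.336.
P(A=3, B=2) − P(A=3)P(B=2) = 0.007 − 0.150×0.336 = -0.0434.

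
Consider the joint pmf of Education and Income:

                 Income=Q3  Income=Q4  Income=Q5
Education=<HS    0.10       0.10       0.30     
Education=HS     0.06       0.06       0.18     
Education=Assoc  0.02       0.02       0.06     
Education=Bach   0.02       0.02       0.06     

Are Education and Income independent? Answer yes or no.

yes

Every cell satisfies P(Education,Income) = P(Education)·P(Income). For instance P(Education=HS) = 0.30, P(Income=Q5) = 0.60, and 0.30×0.60 = 0.18 matches the joint entry. So Education and Income are independent.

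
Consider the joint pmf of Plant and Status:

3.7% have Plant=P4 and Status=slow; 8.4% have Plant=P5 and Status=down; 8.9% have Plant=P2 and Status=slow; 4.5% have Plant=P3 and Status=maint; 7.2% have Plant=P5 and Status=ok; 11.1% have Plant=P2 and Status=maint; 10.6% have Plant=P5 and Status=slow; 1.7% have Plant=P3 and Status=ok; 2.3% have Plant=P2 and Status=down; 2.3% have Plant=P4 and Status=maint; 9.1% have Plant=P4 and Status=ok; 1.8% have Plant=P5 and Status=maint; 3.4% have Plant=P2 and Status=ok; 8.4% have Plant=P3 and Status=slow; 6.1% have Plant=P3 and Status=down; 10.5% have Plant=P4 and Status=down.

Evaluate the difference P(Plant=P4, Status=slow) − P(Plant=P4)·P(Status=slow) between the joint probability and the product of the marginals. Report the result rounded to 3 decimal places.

-0.044

P(Plant=P4) = 0.091 + 0.037 + 0.105 + 0.023 = 0.256.
P(Status=slow) = 0.089 + 0.084 + 0.037 + 0.106 = 0.316.
P(Plant=P4, Status=slow) − P(Plant=P4)P(Status=slow) = 0.037 − 0.256×0.316 = -0.044.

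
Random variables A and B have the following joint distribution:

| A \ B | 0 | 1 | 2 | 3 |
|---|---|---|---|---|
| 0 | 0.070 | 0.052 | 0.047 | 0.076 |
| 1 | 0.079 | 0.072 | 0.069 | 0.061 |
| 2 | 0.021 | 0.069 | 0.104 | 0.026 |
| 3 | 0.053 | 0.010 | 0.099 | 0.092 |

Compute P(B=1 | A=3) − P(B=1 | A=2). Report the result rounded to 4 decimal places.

P(A=3) = 0.053 + 0.010 + 0.099 + 0.092 = 0.254; P(B=1 | A=3) = 0.010/0.254 = 0.03937.
P(A=2) = 0.021 + 0.069 + 0.104 + 0.026 = 0.220; P(B=1 | A=2) = 0.069/0.220 = 0.31364.
Difference = -0.2743.

-0.2743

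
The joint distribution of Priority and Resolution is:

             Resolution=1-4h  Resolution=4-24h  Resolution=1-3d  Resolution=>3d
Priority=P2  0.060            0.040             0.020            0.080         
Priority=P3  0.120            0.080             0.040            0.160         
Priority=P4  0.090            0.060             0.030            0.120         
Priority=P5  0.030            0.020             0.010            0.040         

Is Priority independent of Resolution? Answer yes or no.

Every cell satisfies P(Priority,Resolution) = P(Priority)·P(Resolution). For instance P(Priority=P2) = 0.200, P(Resolution=>3d) = 0.400, and 0.200×0.400 = 0.080 matches the joint entry. So Priority and Resolution are independent.

yes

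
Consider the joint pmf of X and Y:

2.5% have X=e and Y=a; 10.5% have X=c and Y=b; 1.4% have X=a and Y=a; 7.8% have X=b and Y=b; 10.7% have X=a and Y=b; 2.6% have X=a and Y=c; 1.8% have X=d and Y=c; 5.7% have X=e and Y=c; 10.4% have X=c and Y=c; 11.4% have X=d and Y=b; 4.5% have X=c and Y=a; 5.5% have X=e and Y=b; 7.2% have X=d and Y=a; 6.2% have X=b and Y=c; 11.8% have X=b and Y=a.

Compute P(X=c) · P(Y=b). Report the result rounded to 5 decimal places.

0.11659

P(X=c) = 0.045 + 0.105 + 0.104 = 0.254.
P(Y=b) = 0.107 + 0.078 + 0.105 + 0.114 + 0.055 = 0.459.
Product: 0.254 × 0.459 = 0.11659.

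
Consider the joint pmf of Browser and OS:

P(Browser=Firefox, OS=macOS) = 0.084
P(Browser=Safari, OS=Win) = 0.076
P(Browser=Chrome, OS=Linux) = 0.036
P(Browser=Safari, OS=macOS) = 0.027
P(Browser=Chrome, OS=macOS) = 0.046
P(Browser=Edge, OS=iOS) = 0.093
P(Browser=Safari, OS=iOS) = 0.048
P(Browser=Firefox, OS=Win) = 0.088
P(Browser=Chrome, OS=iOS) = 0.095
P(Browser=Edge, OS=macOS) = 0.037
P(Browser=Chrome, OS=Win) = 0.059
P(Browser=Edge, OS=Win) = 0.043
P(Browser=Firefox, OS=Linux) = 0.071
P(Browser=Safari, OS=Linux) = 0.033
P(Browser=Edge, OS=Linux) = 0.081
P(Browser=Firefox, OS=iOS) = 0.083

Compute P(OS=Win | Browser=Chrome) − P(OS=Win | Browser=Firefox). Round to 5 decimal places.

P(Browser=Chrome) = 0.059 + 0.046 + 0.036 + 0.095 = 0.236; P(OS=Win | Browser=Chrome) = 0.059/0.236 = 0.250000.
P(Browser=Firefox) = 0.088 + 0.084 + 0.071 + 0.083 = 0.326; P(OS=Win | Browser=Firefox) = 0.088/0.326 = 0.269939.
Difference = -0.01994.

-0.01994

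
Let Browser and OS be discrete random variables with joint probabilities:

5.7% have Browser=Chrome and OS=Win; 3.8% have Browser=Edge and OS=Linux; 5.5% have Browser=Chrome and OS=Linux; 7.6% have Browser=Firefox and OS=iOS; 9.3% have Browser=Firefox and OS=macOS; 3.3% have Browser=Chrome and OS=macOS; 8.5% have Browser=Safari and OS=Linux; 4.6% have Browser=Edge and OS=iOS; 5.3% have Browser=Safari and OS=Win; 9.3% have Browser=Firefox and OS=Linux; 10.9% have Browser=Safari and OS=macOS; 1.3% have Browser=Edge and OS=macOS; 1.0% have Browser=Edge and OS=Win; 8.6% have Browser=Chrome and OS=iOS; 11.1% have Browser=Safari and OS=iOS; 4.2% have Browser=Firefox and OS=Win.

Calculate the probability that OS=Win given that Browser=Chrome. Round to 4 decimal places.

P(Browser=Chrome) = 0.057 + 0.033 + 0.055 + 0.086 = 0.231.
P(OS=Win | Browser=Chrome) = 0.057/0.231 = 0.2468.

0.2468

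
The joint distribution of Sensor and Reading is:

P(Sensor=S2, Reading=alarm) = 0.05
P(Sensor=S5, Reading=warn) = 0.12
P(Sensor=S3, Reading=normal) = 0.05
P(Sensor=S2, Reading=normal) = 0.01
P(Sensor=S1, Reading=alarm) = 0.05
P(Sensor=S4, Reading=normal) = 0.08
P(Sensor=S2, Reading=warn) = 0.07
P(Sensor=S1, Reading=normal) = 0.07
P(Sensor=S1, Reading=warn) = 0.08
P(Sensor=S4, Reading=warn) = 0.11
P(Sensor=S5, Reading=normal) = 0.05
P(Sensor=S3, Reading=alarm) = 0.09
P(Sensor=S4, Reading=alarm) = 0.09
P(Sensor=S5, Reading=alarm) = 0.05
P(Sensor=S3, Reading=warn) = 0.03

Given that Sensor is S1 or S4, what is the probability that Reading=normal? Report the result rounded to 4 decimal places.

0.3125

P(Sensor=S1) = 0.07 + 0.08 + 0.05 = 0.20.
P(Sensor=S4) = 0.08 + 0.11 + 0.09 = 0.28.
P(Sensor ∈ {S1, S4}) = 0.20 + 0.28 = 0.48; P(Reading=normal, Sensor ∈ {S1, S4}) = 0.07 + 0.08 = 0.15.
P(Reading=normal | Sensor ∈ {S1, S4}) = 0.15/0.48 = 0.3125.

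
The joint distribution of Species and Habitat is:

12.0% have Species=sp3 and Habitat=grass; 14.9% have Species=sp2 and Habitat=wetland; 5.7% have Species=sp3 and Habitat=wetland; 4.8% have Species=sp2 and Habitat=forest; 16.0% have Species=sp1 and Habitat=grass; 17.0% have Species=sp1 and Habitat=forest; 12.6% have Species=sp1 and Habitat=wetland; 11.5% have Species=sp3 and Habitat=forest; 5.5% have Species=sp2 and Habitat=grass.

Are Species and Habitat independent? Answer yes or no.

no

P(Species=sp2) = 0.252 and P(Habitat=wetland) = 0.332, so their product is 0.08366, but P(Species=sp2, Habitat=wetland) = 0.149. Since these differ, Species and Habitat are not independent.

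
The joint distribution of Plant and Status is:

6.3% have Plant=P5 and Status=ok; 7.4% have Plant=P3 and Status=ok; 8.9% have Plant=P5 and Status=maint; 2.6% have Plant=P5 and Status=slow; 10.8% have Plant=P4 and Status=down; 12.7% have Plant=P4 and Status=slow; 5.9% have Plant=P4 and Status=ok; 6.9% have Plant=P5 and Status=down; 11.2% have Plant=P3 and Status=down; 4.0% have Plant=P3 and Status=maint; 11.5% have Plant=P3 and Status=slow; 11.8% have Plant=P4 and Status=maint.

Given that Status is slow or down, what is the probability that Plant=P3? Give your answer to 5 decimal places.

0.40754

P(Status=slow) = 0.115 + 0.127 + 0.026 = 0.268.
P(Status=down) = 0.112 + 0.108 + 0.069 = 0.289.
P(Status ∈ {slow, down}) = 0.268 + 0.289 = 0.557; P(Plant=P3, Status ∈ {slow, down}) = 0.115 + 0.112 = 0.227.
P(Plant=P3 | Status ∈ {slow, down}) = 0.227/0.557 = 0.40754.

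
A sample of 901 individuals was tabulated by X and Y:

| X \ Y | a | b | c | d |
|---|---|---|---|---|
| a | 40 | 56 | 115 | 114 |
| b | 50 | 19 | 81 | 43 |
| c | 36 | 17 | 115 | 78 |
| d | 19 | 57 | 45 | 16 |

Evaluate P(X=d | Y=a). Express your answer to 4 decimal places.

Total with Y=a: 40 + 50 + 36 + 19 = 145.
P(X=d | Y=a) = 19/145 = 0.1310.

0.1310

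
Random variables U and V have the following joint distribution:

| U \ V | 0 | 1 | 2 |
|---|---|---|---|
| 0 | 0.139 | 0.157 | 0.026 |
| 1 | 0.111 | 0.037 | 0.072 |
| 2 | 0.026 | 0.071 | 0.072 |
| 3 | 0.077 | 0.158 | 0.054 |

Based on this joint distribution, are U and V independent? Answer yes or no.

no

P(U=1) = 0.220 and P(V=1) = 0.423, so their product is 0.09306, but P(U=1, V=1) = 0.037. Since these differ, U and V are not independent.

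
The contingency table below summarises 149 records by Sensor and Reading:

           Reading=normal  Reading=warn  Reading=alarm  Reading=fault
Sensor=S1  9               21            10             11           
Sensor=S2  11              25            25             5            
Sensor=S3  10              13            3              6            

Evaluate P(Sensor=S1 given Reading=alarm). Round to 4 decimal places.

0.2632

Total with Reading=alarm: 10 + 25 + 3 = 38.
P(Sensor=S1 | Reading=alarm) = 10/38 = 0.2632.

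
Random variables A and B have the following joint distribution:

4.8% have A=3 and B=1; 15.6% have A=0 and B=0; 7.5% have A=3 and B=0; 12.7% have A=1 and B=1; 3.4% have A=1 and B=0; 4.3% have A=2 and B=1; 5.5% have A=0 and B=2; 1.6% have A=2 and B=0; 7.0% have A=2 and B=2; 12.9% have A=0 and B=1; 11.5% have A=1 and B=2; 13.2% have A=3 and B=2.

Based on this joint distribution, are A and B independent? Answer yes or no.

P(A=0) = 0.340 and P(B=2) = 0.372, so their product is 0.12648, but P(A=0, B=2) = 0.055. Since these differ, A and B are not independent.

no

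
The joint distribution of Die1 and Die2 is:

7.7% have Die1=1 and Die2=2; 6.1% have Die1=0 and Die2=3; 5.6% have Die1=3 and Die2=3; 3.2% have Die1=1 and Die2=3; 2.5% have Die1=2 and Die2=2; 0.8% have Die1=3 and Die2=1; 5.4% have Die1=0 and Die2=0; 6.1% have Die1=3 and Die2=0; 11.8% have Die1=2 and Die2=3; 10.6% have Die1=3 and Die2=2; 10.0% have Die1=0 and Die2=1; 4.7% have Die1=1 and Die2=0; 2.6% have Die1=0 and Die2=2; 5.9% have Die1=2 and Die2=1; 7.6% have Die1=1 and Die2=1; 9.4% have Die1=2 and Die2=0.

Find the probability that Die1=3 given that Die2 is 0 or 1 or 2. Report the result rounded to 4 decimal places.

0.2387

P(Die2=0) = 0.054 + 0.047 + 0.094 + 0.061 = 0.256.
P(Die2=1) = 0.100 + 0.076 + 0.059 + 0.008 = 0.243.
P(Die2=2) = 0.026 + 0.077 + 0.025 + 0.106 = 0.234.
P(Die2 ∈ {0, 1, 2}) = 0.256 + 0.243 + 0.234 = 0.733; P(Die1=3, Die2 ∈ {0, 1, 2}) = 0.061 + 0.008 + 0.106 = 0.175.
P(Die1=3 | Die2 ∈ {0, 1, 2}) = 0.175/0.733 = 0.2387.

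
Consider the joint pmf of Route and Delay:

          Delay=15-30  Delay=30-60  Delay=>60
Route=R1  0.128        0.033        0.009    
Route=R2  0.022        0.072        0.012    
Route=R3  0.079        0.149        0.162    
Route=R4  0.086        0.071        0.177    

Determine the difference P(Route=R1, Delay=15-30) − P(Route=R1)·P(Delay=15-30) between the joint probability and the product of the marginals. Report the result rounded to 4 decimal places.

0.0745

P(Route=R1) = 0.128 + 0.033 + 0.009 = 0.170.
P(Delay=15-30) = 0.128 + 0.022 + 0.079 + 0.086 = 0.315.
P(Route=R1, Delay=15-30) − P(Route=R1)P(Delay=15-30) = 0.128 − 0.170×0.315 = 0.0745.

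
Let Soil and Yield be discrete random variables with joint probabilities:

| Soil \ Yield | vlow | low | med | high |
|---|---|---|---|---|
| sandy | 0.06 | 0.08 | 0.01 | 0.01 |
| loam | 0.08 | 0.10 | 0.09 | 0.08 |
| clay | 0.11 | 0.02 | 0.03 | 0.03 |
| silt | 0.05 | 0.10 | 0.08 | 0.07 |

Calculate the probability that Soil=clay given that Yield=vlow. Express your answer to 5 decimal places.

0.36667

P(Yield=vlow) = 0.06 + 0.08 + 0.11 + 0.05 = 0.30.
P(Soil=clay | Yield=vlow) = 0.11/0.30 = 0.36667.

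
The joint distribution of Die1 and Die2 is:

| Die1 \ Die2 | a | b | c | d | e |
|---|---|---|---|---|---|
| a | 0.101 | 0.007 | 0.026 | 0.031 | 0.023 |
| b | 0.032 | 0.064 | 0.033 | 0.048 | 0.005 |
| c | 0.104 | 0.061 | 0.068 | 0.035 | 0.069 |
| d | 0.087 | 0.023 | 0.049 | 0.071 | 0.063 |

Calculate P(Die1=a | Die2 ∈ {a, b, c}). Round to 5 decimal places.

P(Die2=a) = 0.101 + 0.032 + 0.104 + 0.087 = 0.324.
P(Die2=b) = 0.007 + 0.064 + 0.061 + 0.023 = 0.155.
P(Die2=c) = 0.026 + 0.033 + 0.068 + 0.049 = 0.176.
P(Die2 ∈ {a, b, c}) = 0.324 + 0.155 + 0.176 = 0.655; P(Die1=a, Die2 ∈ {a, b, c}) = 0.101 + 0.007 + 0.026 = 0.134.
P(Die1=a | Die2 ∈ {a, b, c}) = 0.134/0.655 = 0.20458.

0.20458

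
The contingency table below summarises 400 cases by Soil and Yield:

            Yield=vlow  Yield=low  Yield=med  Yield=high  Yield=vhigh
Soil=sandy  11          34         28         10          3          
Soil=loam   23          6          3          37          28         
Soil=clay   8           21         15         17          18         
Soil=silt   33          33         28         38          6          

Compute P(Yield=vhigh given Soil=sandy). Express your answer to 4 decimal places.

Total with Soil=sandy: 11 + 34 + 28 + 10 + 3 = 86.
P(Yield=vhigh | Soil=sandy) = 3/86 = 0.0349.

0.0349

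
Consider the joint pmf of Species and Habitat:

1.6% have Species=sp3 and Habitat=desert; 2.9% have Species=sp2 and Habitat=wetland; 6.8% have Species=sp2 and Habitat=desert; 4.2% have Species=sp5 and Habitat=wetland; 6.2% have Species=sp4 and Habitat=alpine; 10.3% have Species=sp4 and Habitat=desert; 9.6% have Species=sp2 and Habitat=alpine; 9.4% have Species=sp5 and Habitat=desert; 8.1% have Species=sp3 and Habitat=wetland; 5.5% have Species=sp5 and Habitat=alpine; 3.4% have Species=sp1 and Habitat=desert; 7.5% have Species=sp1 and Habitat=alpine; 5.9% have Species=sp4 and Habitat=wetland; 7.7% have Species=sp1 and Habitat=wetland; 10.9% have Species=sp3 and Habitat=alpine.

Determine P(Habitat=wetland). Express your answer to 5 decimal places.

0.28800

P(Habitat=wetland) = 0.077 + 0.029 + 0.081 + 0.059 + 0.042 = 0.288.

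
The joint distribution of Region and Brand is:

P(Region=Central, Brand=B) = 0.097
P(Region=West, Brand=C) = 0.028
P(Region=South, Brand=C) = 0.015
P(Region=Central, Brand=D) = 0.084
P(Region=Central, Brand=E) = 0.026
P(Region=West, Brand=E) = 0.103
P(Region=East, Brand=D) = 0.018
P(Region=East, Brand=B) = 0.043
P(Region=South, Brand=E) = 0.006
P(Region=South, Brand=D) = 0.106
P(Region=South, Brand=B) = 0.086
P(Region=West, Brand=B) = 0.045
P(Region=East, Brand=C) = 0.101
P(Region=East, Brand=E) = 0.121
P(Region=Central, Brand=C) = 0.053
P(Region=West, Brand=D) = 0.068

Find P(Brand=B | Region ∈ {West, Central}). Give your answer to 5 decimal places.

0.28175

P(Region=West) = 0.045 + 0.028 + 0.068 + 0.103 = 0.244.
P(Region=Central) = 0.097 + 0.053 + 0.084 + 0.026 = 0.260.
P(Region ∈ {West, Central}) = 0.244 + 0.260 = 0.504; P(Brand=B, Region ∈ {West, Central}) = 0.045 + 0.097 = 0.142.
P(Brand=B | Region ∈ {West, Central}) = 0.142/0.504 = 0.28175.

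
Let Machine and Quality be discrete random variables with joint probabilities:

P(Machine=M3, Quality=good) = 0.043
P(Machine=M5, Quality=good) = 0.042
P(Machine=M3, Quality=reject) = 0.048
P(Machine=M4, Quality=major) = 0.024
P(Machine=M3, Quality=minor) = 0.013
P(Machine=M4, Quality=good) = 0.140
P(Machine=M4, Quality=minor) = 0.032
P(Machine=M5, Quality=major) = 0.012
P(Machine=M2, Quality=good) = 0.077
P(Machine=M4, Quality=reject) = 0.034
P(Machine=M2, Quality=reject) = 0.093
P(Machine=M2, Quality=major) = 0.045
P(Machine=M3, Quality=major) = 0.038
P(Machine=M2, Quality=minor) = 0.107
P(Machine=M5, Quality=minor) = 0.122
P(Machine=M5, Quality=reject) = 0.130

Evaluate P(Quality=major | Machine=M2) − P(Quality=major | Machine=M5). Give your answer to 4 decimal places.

P(Machine=M2) = 0.077 + 0.107 + 0.045 + 0.093 = 0.322; P(Quality=major | Machine=M2) = 0.045/0.322 = 0.13975.
P(Machine=M5) = 0.042 + 0.122 + 0.012 + 0.130 = 0.306; P(Quality=major | Machine=M5) = 0.012/0.306 = 0.03922.
Difference = 0.1005.

0.1005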